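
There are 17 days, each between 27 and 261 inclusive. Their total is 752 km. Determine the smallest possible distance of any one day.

To make one day as small as possible, make the other 16 as large as possible.
The other 16 can take up 16 × 261 = 4176 ≥ 752 − 27, so one day can sit at its floor of 27.
Achievable: one at 27 and the other 16 totalling 725, which fits since 16 × 27 ≤ 725 ≤ 16 × 261.

27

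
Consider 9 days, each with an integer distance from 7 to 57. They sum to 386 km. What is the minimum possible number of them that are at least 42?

Each value short of 42 is at most 41, costing at least 57 − 41 = 16 against the maximum total of 513.
We can afford to lose at most 513 − 386 = 127, so at most ⌊127/16⌋ = 7 fall short, and at least 2 are ≥ 42.
Exactly 2 works: 2 values at 57 and 7 at 41 total 401; lower one of the high values by 15 (still ≥ 42) to hit 386.

2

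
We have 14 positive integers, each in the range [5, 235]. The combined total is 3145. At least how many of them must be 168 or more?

If only k of them are at least 168, the other 14 − k are at most 167, so the total is at most k·235 + (14 − k)·167.
This must reach 3145, so k·235 + (14 − k)·167 ≥ 3145, giving k ≥ 12.
Exactly 12 works: 12 values at 235 and 2 at 167 total 3154; lower one of the high values by 9 (still ≥ 168) to hit 3145.

12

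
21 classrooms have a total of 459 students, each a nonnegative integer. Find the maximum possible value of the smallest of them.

21

If every one of the 21 were at least 22, the total would be at least 21 × 22 = 462 > 459.
Taking 3 copies of 21 and 18 copies of 22 gives exactly 459, so 21 is attained.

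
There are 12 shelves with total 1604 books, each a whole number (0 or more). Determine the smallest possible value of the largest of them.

134

The average is 1604/12 > 133, so not all 12 can be 133 or less; the largest is ≥ 134.
Achievable: 8 of them at 134 and 4 at 133 total 1604.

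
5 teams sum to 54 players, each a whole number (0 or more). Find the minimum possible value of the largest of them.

11

Some value must be at least ⌈54/5⌉ = 11, since 5 × 10 = 50 < 54.
Taking 1 copy of 10 and 4 copies of 11 gives exactly 54, so 11 is attained.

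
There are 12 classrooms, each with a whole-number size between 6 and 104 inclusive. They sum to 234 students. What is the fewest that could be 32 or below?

Each value above 32 is at least 33, contributing at least 33 − 6 = 27 above the floor 6.
The sum exceeds the floor total 72 by 162, so at most ⌊162/27⌋ = 6 exceed 32, and at least 6 are ≤ 32.
Exactly 6 works: 6 values at 6 and 6 at 33 total 234.

6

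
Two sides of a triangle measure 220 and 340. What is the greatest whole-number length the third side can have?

559

The third side must be less than 220 + 340 = 560.
The largest integer below 560 is 559.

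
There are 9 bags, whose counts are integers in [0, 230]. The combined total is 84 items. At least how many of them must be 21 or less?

If only k of them are at most 21, the other 9 − k are at least 22, so the total is at least (9 − k)·22 + k·0.
This is ≤ 84, so (9 − k)·22 + 0k ≤ 84, which gives k ≥ 6.
Exactly 6 works: 6 values at 0 and 3 at 22 total 66; raise one of the low values by 18 (still ≤ 21) to hit 84.

6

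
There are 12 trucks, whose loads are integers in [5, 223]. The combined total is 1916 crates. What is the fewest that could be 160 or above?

If only k of them are at least 160, the other 12 − k are at most 159, so the total is at most k·223 + (12 − k)·159.
This must reach 1916, so k·223 + (12 − k)·159 ≥ 1916, giving k ≥ 1.
Exactly 1 works: 1 value at 223 and 11 at 159 total 1972; lower one of the high values by 56 (still ≥ 160) to hit 1916.

1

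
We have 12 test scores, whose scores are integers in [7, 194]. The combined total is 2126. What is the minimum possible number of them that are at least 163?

If only k of them are at least 163, the other 12 − k are at most 162, so the total is at most k·194 + (12 − k)·162.
This must reach 2126, so k·194 + (12 − k)·162 ≥ 2126, giving k ≥ 6.
Exactly 6 works: 6 values at 194 and 6 at 162 total 2136; lower one of the high values by 10 (still ≥ 163) to hit 2126.

6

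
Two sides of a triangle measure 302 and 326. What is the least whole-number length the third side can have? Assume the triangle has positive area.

The third side must exceed |302 − 326| = 24.
The smallest integer above 24 is 25.

25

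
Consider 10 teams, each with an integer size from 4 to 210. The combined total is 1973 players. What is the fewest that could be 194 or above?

3

If only k of them are at least 194, the other 10 − k are at most 193, so the total is at most k·210 + (10 − k)·193.
This must reach 1973, so k·210 + (10 − k)·193 ≥ 1973, giving k ≥ 3.
Exactly 3 works: 3 values at 210 and 7 at 193 total 1981; lower one of the high values by 8 (still ≥ 194) to hit 1973.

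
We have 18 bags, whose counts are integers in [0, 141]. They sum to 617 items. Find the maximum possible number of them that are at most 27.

16

Each value at 27 or below falls at least 141 − 27 = 114 short of the ceiling 141.
The ceiling total is 18 × 141 = 2538, and we need 617, so at most ⌊(2538 − 617)/114⌋ = 16 can be that low.
k = 16 is achieved by 16 values at 27 and 2 at 141, total 714; lower one of the 141's by 97 (still > 27) to reach 617.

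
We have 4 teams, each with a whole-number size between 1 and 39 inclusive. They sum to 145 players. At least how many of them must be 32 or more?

3

Suppose at most 4 − j of them reach 32; then j values are ≤ 31 and the rest ≤ 39.
The total is then ≤ 31·j + 39·(4 − j) = 156 − 8j. For this to be ≥ 145 we need j ≤ 1, so at least 4 − 1 = 3 must reach 32.
Exactly 3 works: 3 values at 39 and 1 at 31 total 148; lower one of the high values by 3 (still ≥ 32) to hit 145.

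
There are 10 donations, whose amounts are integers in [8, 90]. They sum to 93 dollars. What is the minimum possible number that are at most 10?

Each value above 10 is at least 11, contributing at least 11 − 8 = 3 above the floor 8.
The sum exceeds the floor total 80 by 13, so at most ⌊13/3⌋ = 4 exceed 10, and at least 6 are ≤ 10.
Exactly 6 works: 6 values at 8 and 4 at 11 total 92; raise one of the low values by 1 (still ≤ 10) to hit 93.

6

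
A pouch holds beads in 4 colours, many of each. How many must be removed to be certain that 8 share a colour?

In the worst case you draw 7 of each of the 4 colours: 4 × 7 = 28.
One more forces 8 of some colour, so 28 + 1 = 29.

29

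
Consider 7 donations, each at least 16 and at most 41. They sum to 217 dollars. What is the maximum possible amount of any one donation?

To make one donation as large as possible, make the other 6 as small as possible.
The other 6 contribute at least 6 × 16 = 96, leaving at most 217 − 96 = 121.
But each donation is capped at 41, so the maximum is 41.
Achievable: one at 41 and the other 6 totalling 176, which fits since 6 × 16 ≤ 176 ≤ 6 × 41.

41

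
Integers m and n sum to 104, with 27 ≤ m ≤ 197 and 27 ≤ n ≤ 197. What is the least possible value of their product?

Since m + n is fixed, pushing one of them to its bound minimizes the product.
At the endpoint m = 27, n = 104 − 27 = 77, so mn = 27 × 77 = 2079.

2079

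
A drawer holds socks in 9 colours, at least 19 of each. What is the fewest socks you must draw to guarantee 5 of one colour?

In the worst case you draw 4 of each of the 9 colours: 9 × 4 = 36.
One more forces 5 of some colour, so 36 + 1 = 37.

37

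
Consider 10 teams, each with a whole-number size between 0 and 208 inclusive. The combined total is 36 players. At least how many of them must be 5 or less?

4

Each value above 5 is at least 6, contributing at least 6 − 0 = 6 above the floor 0.
The sum exceeds the floor total 0 by 36, so at most ⌊36/6⌋ = 6 exceed 5, and at least 4 are ≤ 5.
Exactly 4 works: 4 values at 0 and 6 at 6 total 36.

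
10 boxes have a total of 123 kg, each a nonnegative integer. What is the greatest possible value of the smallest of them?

12

The 10 values sum to 123, so their minimum is at most ⌊123/10⌋ = 12.
Achievable: 7 of them at 12 and 3 at 13 total 123.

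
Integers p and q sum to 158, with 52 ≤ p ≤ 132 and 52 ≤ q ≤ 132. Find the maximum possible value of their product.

pq = p(158 − p) is maximized when p is as near 158/2 as the bounds allow.
Taking p = 79 and q = 79 (both in [52, 132]) gives pq = 6241.

6241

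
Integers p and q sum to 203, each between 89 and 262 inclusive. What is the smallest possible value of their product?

For a fixed sum, pq is smallest when p and q are as far apart as possible.
At the endpoint p = 89, q = 203 − 89 = 114, so pq = 89 × 114 = 10146.

10146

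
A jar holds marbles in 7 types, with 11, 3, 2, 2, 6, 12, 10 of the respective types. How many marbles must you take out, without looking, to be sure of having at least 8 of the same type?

35

In the worst case you take as many as possible of each type without reaching 8: 7 + 3 + 2 + 2 + 6 + 7 + 7 = 34.
The next one must give 8 of some type, so 34 + 1 = 35.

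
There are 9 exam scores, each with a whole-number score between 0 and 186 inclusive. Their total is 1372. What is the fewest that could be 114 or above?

5

Each value short of 114 is at most 113, costing at least 186 − 113 = 73 against the maximum total of 1674.
We can afford to lose at most 1674 − 1372 = 302, so at most ⌊302/73⌋ = 4 fall short, and at least 5 are ≥ 114.
Exactly 5 works: 5 values at 186 and 4 at 113 total 1382; lower one of the high values by 10 (still ≥ 114) to hit 1372.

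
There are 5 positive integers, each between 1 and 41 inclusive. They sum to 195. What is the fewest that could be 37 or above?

Each value short of 37 is at most 36, costing at least 41 − 36 = 5 against the maximum total of 205.
We can afford to lose at most 205 − 195 = 10, so at most ⌊10/5⌋ = 2 fall short, and at least 3 are ≥ 37.
Exactly 3 works: 3 values at 41 and 2 at 36 total 195.

3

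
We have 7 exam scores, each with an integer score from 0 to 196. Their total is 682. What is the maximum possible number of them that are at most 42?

4

Suppose k of them are at most 42. Those contribute at most 42 each and the rest at most 196 each.
So the total is at most 42k + 196(7 − k) = 1372 − 154k. This must still be ≥ 682, so k ≤ 4.
k = 4 is achieved by 4 values at 42 and 3 at 196, total 756; lower one of the 196's by 74 (still > 42) to reach 682.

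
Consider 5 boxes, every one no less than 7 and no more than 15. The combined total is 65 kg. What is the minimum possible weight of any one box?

7

Minimizing one value means maximizing the remaining 4.
The other 4 can take up 4 × 15 = 60 ≥ 65 − 7, so one box can sit at its floor of 7.
Achievable: one at 7 and the other 4 totalling 58, which fits since 4 × 7 ≤ 58 ≤ 4 × 15.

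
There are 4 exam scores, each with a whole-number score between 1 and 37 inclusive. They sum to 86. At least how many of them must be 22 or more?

Each value short of 22 is at most 21, costing at least 37 − 21 = 16 against the maximum total of 148.
We can afford to lose at most 148 − 86 = 62, so at most ⌊62/16⌋ = 3 fall short, and at least 1 are ≥ 22.
Exactly 1 works: 1 value at 37 and 3 at 21 total 100; lower one of the high values by 14 (still ≥ 22) to hit 86.

1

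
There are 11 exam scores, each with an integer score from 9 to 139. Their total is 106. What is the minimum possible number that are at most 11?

9

Each value above 11 is at least 12, contributing at least 12 − 9 = 3 above the floor 9.
The sum exceeds the floor total 99 by 7, so at most ⌊7/3⌋ = 2 exceed 11, and at least 9 are ≤ 11.
Exactly 9 works: 9 values at 9 and 2 at 12 total 105; raise one of the low values by 1 (still ≤ 11) to hit 106.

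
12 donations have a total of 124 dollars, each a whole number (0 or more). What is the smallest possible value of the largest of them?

The average is 124/12 > 10, so not all 12 can be 10 or less; the largest is ≥ 11.
Achievable: 4 of them at 11 and 8 at 10 total 124.

11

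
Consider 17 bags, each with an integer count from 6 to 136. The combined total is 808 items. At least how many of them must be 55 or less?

Each value above 55 is at least 56, contributing at least 56 − 6 = 50 above the floor 6.
The sum exceeds the floor total 102 by 706, so at most ⌊706/50⌋ = 14 exceed 55, and at least 3 are ≤ 55.
Exactly 3 works: 3 values at 6 and 14 at 56 total 802; raise one of the low values by 6 (still ≤ 55) to hit 808.

3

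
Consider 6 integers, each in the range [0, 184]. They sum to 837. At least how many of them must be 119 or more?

If only k of them are at least 119, the other 6 − k are at most 118, so the total is at most k·184 + (6 − k)·118.
This must reach 837, so k·184 + (6 − k)·118 ≥ 837, giving k ≥ 2.
Exactly 2 works: 2 values at 184 and 4 at 118 total 840; lower one of the high values by 3 (still ≥ 119) to hit 837.

2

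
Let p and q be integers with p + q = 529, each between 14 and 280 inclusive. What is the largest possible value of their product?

69960

With p + q fixed, pq peaks when the two are closest together.
Taking p = 264 and q = 265 (both in [14, 280]) gives pq = 69960.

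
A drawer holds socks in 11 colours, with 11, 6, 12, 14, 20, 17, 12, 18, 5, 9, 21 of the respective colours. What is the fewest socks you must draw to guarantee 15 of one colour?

In the worst case you take as many as possible of each colour without reaching 15: 11 + 6 + 12 + 14 + 14 + 14 + 12 + 14 + 5 + 9 + 14 = 125.
The next one must give 15 of some colour, so 125 + 1 = 126.

126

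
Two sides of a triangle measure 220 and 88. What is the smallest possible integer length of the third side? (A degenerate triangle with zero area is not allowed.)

133

The third side must exceed |220 − 88| = 132.
The smallest integer above 132 is 133.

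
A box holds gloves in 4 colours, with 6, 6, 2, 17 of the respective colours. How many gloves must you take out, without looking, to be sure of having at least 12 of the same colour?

26

In the worst case you take as many as possible of each colour without reaching 12: 6 + 6 + 2 + 11 = 25.
The next one must give 12 of some colour, so 25 + 1 = 26.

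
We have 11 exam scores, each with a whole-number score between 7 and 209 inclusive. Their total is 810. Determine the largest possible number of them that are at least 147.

5

Suppose k of them are at least 147. Those contribute at least 147 each and the other 11 − k at least 7 each.
So the total is at least 147k + 7(11 − k) = 77 + 140k. This must be ≤ 810, giving k ≤ 5.
k = 5 is achieved by 5 values at 147 and 6 at 7, total 777; add 33 to one value (staying below 147) to reach 810.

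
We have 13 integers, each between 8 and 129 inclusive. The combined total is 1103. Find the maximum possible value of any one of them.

129

Maximizing one value means minimizing the remaining 12.
The other 12 contribute at least 12 × 8 = 96, leaving at most 1103 − 96 = 1007.
But each integer is capped at 129, so the maximum is 129.
Achievable: one at 129 and the other 12 totalling 974, which fits since 12 × 8 ≤ 974 ≤ 12 × 129.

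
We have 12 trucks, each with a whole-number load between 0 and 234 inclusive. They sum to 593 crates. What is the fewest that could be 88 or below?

Let j be the number exceeding 88. Then the total is ≥ 89·j + 0·(12 − j) = 0 + 89j.
So 89j ≤ 593 and j ≤ 6; hence at least 12 − 6 = 6 are ≤ 88.
Exactly 6 works: 6 values at 0 and 6 at 89 total 534; raise one of the low values by 59 (still ≤ 88) to hit 593.

6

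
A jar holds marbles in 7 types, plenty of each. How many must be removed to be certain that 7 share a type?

You could draw 6 of every type without reaching 7 of any — 42 in all.
One more forces 7 of some type, so 42 + 1 = 43.

43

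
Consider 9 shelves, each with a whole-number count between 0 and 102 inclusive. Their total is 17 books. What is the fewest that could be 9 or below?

8

Each value above 9 is at least 10, contributing at least 10 − 0 = 10 above the floor 0.
The sum exceeds the floor total 0 by 17, so at most ⌊17/10⌋ = 1 exceed 9, and at least 8 are ≤ 9.
Exactly 8 works: 8 values at 0 and 1 at 10 total 10; raise one of the low values by 7 (still ≤ 9) to hit 17.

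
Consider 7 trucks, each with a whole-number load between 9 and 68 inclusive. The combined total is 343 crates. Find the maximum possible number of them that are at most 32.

Suppose k of them are at most 32. Those contribute at most 32 each and the rest at most 68 each.
So the total is at most 32k + 68(7 − k) = 476 − 36k. This must still be ≥ 343, so k ≤ 3.
k = 3 is achieved by 3 values at 32 and 4 at 68, total 368; lower one of the 68's by 25 (still > 32) to reach 343.

3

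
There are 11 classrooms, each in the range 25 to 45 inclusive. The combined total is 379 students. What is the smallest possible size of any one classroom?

25

To make one classroom as small as possible, make the other 10 as large as possible.
The other 10 can take up 10 × 45 = 450 ≥ 379 − 25, so one classroom can sit at its floor of 25.
Achievable: one at 25 and the other 10 totalling 354, which fits since 10 × 25 ≤ 354 ≤ 10 × 45.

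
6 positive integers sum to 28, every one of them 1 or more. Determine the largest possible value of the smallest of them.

4

The average is 28/6 < 5, so some value is ≤ 4.
Taking 2 copies of 4 and 4 copies of 5 gives exactly 28, so 4 is attained.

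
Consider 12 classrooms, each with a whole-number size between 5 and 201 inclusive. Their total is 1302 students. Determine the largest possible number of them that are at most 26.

6

Suppose k of them are at most 26. Those contribute at most 26 each and the rest at most 201 each.
So the total is at most 26k + 201(12 − k) = 2412 − 175k. This must still be ≥ 1302, so k ≤ 6.
k = 6 is achieved by 6 values at 26 and 6 at 201, total 1362; lower one of the 201's by 60 (still > 26) to reach 1302.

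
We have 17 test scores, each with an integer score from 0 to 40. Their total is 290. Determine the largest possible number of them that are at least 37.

7

If k of the values are ≥ 37, the total is ≥ 37k + 0(17 − k).
Setting 37k + 0(17 − k) ≤ 290 gives 37k ≤ 290, so k ≤ 7.
k = 7 is achieved by 7 values at 37 and 10 at 0, total 259; add 31 to one value (staying below 37) to reach 290.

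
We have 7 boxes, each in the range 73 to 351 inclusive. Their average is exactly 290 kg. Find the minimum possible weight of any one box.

To make one box as small as possible, make the other 6 as large as possible.
The total is 7 × 290 = 2030.
The other 6 can take up 6 × 351 = 2106 ≥ 2030 − 73, so one box can sit at its floor of 73.
Achievable: one at 73 and the other 6 totalling 1957, which fits since 6 × 73 ≤ 1957 ≤ 6 × 351.

73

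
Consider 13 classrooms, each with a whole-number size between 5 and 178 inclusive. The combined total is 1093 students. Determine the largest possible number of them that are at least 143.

If k of the values are ≥ 143, the total is ≥ 143k + 5(13 − k).
Setting 143k + 5(13 − k) ≤ 1093 gives 138k ≤ 1028, so k ≤ 7.
k = 7 is achieved by 7 values at 143 and 6 at 5, total 1031; add 62 to one value (staying below 143) to reach 1093.

7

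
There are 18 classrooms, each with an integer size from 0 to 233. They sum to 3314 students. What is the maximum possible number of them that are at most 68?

5

Suppose k of them are at most 68. Those contribute at most 68 each and the rest at most 233 each.
So the total is at most 68k + 233(18 − k) = 4194 − 165k. This must still be ≥ 3314, so k ≤ 5.
k = 5 is achieved by 5 values at 68 and 13 at 233, total 3369; lower one of the 233's by 55 (still > 68) to reach 3314.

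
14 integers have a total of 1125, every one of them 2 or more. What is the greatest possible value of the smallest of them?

The average is 1125/14 < 81, so some value is ≤ 80.
Achievable: 9 of them at 80 and 5 at 81 total 1125.

80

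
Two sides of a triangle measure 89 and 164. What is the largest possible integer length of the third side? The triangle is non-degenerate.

252

The third side must be less than 89 + 164 = 253.
The largest integer below 253 is 252.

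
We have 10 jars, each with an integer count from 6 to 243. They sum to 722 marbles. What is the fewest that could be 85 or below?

Each value above 85 is at least 86, contributing at least 86 − 6 = 80 above the floor 6.
The sum exceeds the floor total 60 by 662, so at most ⌊662/80⌋ = 8 exceed 85, and at least 2 are ≤ 85.
Exactly 2 works: 2 values at 6 and 8 at 86 total 700; raise one of the low values by 22 (still ≤ 85) to hit 722.

2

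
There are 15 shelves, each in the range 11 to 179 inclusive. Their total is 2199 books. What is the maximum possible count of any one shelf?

To make one shelf as large as possible, make the other 14 as small as possible.
The other 14 contribute at least 14 × 11 = 154, leaving at most 2199 − 154 = 2045.
But each shelf is capped at 179, so the maximum is 179.
Achievable: one at 179 and the other 14 totalling 2020, which fits since 14 × 11 ≤ 2020 ≤ 14 × 179.

179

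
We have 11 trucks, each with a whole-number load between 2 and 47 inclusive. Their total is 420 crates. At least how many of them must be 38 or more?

If only k of them are at least 38, the other 11 − k are at most 37, so the total is at most k·47 + (11 − k)·37.
This must reach 420, so k·47 + (11 − k)·37 ≥ 420, giving k ≥ 2.
Exactly 2 works: 2 values at 47 and 9 at 37 total 427; lower one of the high values by 7 (still ≥ 38) to hit 420.

2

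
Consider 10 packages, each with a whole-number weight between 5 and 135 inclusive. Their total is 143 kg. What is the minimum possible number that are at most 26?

Let j be the number exceeding 26. Then the total is ≥ 27·j + 5·(10 − j) = 50 + 22j.
So 22j ≤ 93 and j ≤ 4; hence at least 10 − 4 = 6 are ≤ 26.
Exactly 6 works: 6 values at 5 and 4 at 27 total 138; raise one of the low values by 5 (still ≤ 26) to hit 143.

6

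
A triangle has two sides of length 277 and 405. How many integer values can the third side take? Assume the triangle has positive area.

The triangle inequality gives |277 − 405| < c < 277 + 405, i.e. 128 < c < 682.
So c can be any integer from 129 to 681: 553 values.

553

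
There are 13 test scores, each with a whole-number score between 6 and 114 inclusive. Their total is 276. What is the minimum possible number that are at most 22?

2

If only k of them are at most 22, the other 13 − k are at least 23, so the total is at least (13 − k)·23 + k·6.
This is ≤ 276, so (13 − k)·23 + 6k ≤ 276, which gives k ≥ 2.
Exactly 2 works: 2 values at 6 and 11 at 23 total 265; raise one of the low values by 11 (still ≤ 22) to hit 276.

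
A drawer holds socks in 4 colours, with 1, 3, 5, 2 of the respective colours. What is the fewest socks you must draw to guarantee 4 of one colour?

10

In the worst case you take as many as possible of each colour without reaching 4: 1 + 3 + 3 + 2 = 9.
The next one must give 4 of some colour, so 9 + 1 = 10.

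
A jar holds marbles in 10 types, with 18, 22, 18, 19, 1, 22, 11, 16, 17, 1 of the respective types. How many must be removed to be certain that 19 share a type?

137

In the worst case you take as many as possible of each type without reaching 19: 18 + 18 + 18 + 18 + 1 + 18 + 11 + 16 + 17 + 1 = 136.
The next one must give 19 of some type, so 136 + 1 = 137.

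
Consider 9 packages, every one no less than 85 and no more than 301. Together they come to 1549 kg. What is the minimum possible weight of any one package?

85

Minimizing one value means maximizing the remaining 8.
The other 8 can take up 8 × 301 = 2408 ≥ 1549 − 85, so one package can sit at its floor of 85.
Achievable: one at 85 and the other 8 totalling 1464, which fits since 8 × 85 ≤ 1464 ≤ 8 × 301.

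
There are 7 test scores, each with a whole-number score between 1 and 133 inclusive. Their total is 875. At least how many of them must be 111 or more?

5

Each value short of 111 is at most 110, costing at least 133 − 110 = 23 against the maximum total of 931.
We can afford to lose at most 931 − 875 = 56, so at most ⌊56/23⌋ = 2 fall short, and at least 5 are ≥ 111.
Exactly 5 works: 5 values at 133 and 2 at 110 total 885; lower one of the high values by 10 (still ≥ 111) to hit 875.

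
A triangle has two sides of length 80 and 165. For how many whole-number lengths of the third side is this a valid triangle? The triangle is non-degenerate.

159

The triangle inequality gives |80 − 165| < c < 80 + 165, i.e. 85 < c < 245.
So c can be any integer from 86 to 244: 159 values.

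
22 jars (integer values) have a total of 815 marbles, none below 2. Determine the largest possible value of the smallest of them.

37

The average is 815/22 < 38, so some value is ≤ 37.
Achievable: 21 of them at 37 and 1 at 38 total 815.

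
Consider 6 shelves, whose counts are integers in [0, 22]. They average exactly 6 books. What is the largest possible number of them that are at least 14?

The total is 6 × 6 = 36.
If k of the values are ≥ 14, the total is ≥ 14k + 0(6 − k).
Setting 14k + 0(6 − k) ≤ 36 gives 14k ≤ 36, so k ≤ 2.
k = 2 is achieved by 2 values at 14 and 4 at 0, total 28; add 8 to one value (staying below 14) to reach 36.

2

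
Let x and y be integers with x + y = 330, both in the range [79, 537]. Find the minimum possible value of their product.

Since x + y is fixed, pushing one of them to its bound minimizes the product.
At the endpoint x = 79, y = 330 − 79 = 251, so xy = 79 × 251 = 19829.

19829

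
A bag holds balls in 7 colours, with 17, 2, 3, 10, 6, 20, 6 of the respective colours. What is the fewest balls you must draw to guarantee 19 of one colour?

In the worst case you take as many as possible of each colour without reaching 19: 17 + 2 + 3 + 10 + 6 + 18 + 6 = 62.
The next one must give 19 of some colour, so 62 + 1 = 63.

63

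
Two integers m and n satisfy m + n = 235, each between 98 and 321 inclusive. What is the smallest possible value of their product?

For a fixed sum, mn is smallest when m and n are as far apart as possible.
The extreme feasible split is m = 98, n = 137, giving mn = 13426.

13426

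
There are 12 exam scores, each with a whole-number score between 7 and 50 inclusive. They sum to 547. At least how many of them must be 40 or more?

8

Each value short of 40 is at most 39, costing at least 50 − 39 = 11 against the maximum total of 600.
We can afford to lose at most 600 − 547 = 53, so at most ⌊53/11⌋ = 4 fall short, and at least 8 are ≥ 40.
Exactly 8 works: 8 values at 50 and 4 at 39 total 556; lower one of the high values by 9 (still ≥ 40) to hit 547.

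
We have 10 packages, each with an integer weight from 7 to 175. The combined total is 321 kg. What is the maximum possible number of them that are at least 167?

1

With k values at 167 or above and the rest at least 7, the sum is at least 70 + 160k.
Since the sum is 321, we need 160k ≤ 251, i.e. k ≤ 1.
k = 1 is achieved by 1 value at 167 and 9 at 7, total 230; add 91 to one value (staying below 167) to reach 321.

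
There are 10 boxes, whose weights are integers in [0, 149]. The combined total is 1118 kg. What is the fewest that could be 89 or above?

Suppose at most 10 − j of them reach 89; then j values are ≤ 88 and the rest ≤ 149.
The total is then ≤ 88·j + 149·(10 − j) = 1490 − 61j. For this to be ≥ 1118 we need j ≤ 6, so at least 10 − 6 = 4 must reach 89.
Exactly 4 works: 4 values at 149 and 6 at 88 total 1124; lower one of the high values by 6 (still ≥ 89) to hit 1118.

4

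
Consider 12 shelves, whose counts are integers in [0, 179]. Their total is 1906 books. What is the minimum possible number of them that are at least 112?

If only k of them are at least 112, the other 12 − k are at most 111, so the total is at most k·179 + (12 − k)·111.
This must reach 1906, so k·179 + (12 − k)·111 ≥ 1906, giving k ≥ 9.
Exactly 9 works: 9 values at 179 and 3 at 111 total 1944; lower one of the high values by 38 (still ≥ 112) to hit 1906.

9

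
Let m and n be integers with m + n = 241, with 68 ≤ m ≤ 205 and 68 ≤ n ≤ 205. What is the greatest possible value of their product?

14520

For a fixed sum, the product mn is largest when m and n are as close as possible.
Taking m = 120 and n = 121 (both in [68, 205]) gives mn = 14520.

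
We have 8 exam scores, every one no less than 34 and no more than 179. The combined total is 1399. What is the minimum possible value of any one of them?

146

Minimizing one value means maximizing the remaining 7.
The other 7 contribute at most 7 × 179 = 1253, leaving at least 1399 − 1253 = 146.
Since 146 ≥ 34, this is achievable: one at 146 and 7 at 179.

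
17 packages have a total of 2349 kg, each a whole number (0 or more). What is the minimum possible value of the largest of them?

139

The average is 2349/17 > 138, so not all 17 can be 138 or less; the largest is ≥ 139.
Taking 14 copies of 138 and 3 copies of 139 gives exactly 2349, so 139 is attained.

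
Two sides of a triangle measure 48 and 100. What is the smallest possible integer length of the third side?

53

The third side must exceed |48 − 100| = 52.
The smallest integer above 52 is 53.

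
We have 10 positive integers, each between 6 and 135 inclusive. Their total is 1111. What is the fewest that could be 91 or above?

If only k of them are at least 91, the other 10 − k are at most 90, so the total is at most k·135 + (10 − k)·90.
This must reach 1111, so k·135 + (10 − k)·90 ≥ 1111, giving k ≥ 5.
Exactly 5 works: 5 values at 135 and 5 at 90 total 1125; lower one of the high values by 14 (still ≥ 91) to hit 1111.

5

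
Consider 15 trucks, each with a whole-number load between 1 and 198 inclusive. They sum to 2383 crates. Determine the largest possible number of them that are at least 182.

With k values at 182 or above and the rest at least 1, the sum is at least 15 + 181k.
Since the sum is 2383, we need 181k ≤ 2368, i.e. k ≤ 13.
k = 13 is achieved by 13 values at 182 and 2 at 1, total 2368; add 15 to one value (staying below 182) to reach 2383.

13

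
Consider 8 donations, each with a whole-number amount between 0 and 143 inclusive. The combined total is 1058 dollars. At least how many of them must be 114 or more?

Each value short of 114 is at most 113, costing at least 143 − 113 = 30 against the maximum total of 1144.
We can afford to lose at most 1144 − 1058 = 86, so at most ⌊86/30⌋ = 2 fall short, and at least 6 are ≥ 114.
Exactly 6 works: 6 values at 143 and 2 at 113 total 1084; lower one of the high values by 26 (still ≥ 114) to hit 1058.

6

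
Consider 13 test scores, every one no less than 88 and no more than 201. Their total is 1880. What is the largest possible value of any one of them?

To make one score as large as possible, make the other 12 as small as possible.
The other 12 contribute at least 12 × 88 = 1056, leaving at most 1880 − 1056 = 824.
But each score is capped at 201, so the maximum is 201.
Achievable: one at 201 and the other 12 totalling 1679, which fits since 12 × 88 ≤ 1679 ≤ 12 × 201.

201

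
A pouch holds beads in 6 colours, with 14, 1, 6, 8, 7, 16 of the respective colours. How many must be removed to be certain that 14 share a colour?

49

In the worst case you take as many as possible of each colour without reaching 14: 13 + 1 + 6 + 8 + 7 + 13 = 48.
The next one must give 14 of some colour, so 48 + 1 = 49.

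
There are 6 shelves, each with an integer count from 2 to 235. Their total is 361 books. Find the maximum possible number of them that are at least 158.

Suppose k of them are at least 158. Those contribute at least 158 each and the other 6 − k at least 2 each.
So the total is at least 158k + 2(6 − k) = 12 + 156k. This must be ≤ 361, giving k ≤ 2.
k = 2 is achieved by 2 values at 158 and 4 at 2, total 324; add 37 to one value (staying below 158) to reach 361.

2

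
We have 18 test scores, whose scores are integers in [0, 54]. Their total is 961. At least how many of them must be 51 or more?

Each value short of 51 is at most 50, costing at least 54 − 50 = 4 against the maximum total of 972.
We can afford to lose at most 972 − 961 = 11, so at most ⌊11/4⌋ = 2 fall short, and at least 16 are ≥ 51.
Exactly 16 works: 16 values at 54 and 2 at 50 total 964; lower one of the high values by 3 (still ≥ 51) to hit 961.

16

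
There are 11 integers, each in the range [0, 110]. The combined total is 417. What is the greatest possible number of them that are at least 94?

4

Suppose k of them are at least 94. Those contribute at least 94 each and the other 11 − k at least 0 each.
So the total is at least 94k + 0(11 − k) = 0 + 94k. This must be ≤ 417, giving k ≤ 4.
k = 4 is achieved by 4 values at 94 and 7 at 0, total 376; add 41 to one value (staying below 94) to reach 417.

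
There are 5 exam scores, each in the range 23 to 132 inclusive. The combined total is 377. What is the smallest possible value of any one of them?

Minimizing one value means maximizing the remaining 4.
The other 4 can take up 4 × 132 = 528 ≥ 377 − 23, so one score can sit at its floor of 23.
Achievable: one at 23 and the other 4 totalling 354, which fits since 4 × 23 ≤ 354 ≤ 4 × 132.

23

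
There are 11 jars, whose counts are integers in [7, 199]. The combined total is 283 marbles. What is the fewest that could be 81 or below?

9

Each value above 81 is at least 82, contributing at least 82 − 7 = 75 above the floor 7.
The sum exceeds the floor total 77 by 206, so at most ⌊206/75⌋ = 2 exceed 81, and at least 9 are ≤ 81.
Exactly 9 works: 9 values at 7 and 2 at 82 total 227; raise one of the low values by 56 (still ≤ 81) to hit 283.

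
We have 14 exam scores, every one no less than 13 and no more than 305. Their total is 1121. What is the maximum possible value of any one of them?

305

Maximizing one value means minimizing the remaining 13.
The other 13 contribute at least 13 × 13 = 169, leaving at most 1121 − 169 = 952.
But each score is capped at 305, so the maximum is 305.
Achievable: one at 305 and the other 13 totalling 816, which fits since 13 × 13 ≤ 816 ≤ 13 × 305.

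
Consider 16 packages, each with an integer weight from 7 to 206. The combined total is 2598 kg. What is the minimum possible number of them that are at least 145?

5

Suppose at most 16 − j of them reach 145; then j values are ≤ 144 and the rest ≤ 206.
The total is then ≤ 144·j + 206·(16 − j) = 3296 − 62j. For this to be ≥ 2598 we need j ≤ 11, so at least 16 − 11 = 5 must reach 145.
Exactly 5 works: 5 values at 206 and 11 at 144 total 2614; lower one of the high values by 16 (still ≥ 145) to hit 2598.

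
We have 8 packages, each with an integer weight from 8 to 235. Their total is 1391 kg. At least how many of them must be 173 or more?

1

If only k of them are at least 173, the other 8 − k are at most 172, so the total is at most k·235 + (8 − k)·172.
This must reach 1391, so k·235 + (8 − k)·172 ≥ 1391, giving k ≥ 1.
Exactly 1 works: 1 value at 235 and 7 at 172 total 1439; lower one of the high values by 48 (still ≥ 173) to hit 1391.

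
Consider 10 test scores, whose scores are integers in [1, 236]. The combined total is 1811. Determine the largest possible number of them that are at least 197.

If k of the values are ≥ 197, the total is ≥ 197k + 1(10 − k).
Setting 197k + 1(10 − k) ≤ 1811 gives 196k ≤ 1801, so k ≤ 9.
k = 9 is achieved by 9 values at 197 and 1 at 1, total 1774; add 37 to one value (staying below 197) to reach 1811.

9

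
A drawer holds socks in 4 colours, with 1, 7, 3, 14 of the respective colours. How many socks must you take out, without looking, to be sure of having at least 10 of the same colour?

21

In the worst case you take as many as possible of each colour without reaching 10: 1 + 7 + 3 + 9 = 20.
The next one must give 10 of some colour, so 20 + 1 = 21.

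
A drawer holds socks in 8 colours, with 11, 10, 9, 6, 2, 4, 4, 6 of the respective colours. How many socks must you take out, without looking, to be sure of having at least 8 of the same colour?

44

In the worst case you take as many as possible of each colour without reaching 8: 7 + 7 + 7 + 6 + 2 + 4 + 4 + 6 = 43.
The next one must give 8 of some colour, so 43 + 1 = 44.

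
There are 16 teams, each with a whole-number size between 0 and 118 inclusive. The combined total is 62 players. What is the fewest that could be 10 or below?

Let j be the number exceeding 10. Then the total is ≥ 11·j + 0·(16 − j) = 0 + 11j.
So 11j ≤ 62 and j ≤ 5; hence at least 16 − 5 = 11 are ≤ 10.
Exactly 11 works: 11 values at 0 and 5 at 11 total 55; raise one of the low values by 7 (still ≤ 10) to hit 62.

11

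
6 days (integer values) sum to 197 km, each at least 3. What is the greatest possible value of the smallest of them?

The average is 197/6 < 33, so some value is ≤ 32.
Equality holds with 1 value of 32 and 5 values of 33.

32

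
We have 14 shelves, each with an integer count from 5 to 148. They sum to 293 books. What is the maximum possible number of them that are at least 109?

With k values at 109 or above and the rest at least 5, the sum is at least 70 + 104k.
Since the sum is 293, we need 104k ≤ 223, i.e. k ≤ 2.
k = 2 is achieved by 2 values at 109 and 12 at 5, total 278; add 15 to one value (staying below 109) to reach 293.

2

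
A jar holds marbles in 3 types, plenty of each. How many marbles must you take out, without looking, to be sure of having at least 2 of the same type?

In the worst case you draw 1 of each of the 3 types: 3 × 1 = 3.
One more forces 2 of some type, so 3 + 1 = 4.

4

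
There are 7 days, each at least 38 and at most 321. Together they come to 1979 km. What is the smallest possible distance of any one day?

Minimizing one value means maximizing the remaining 6.
The other 6 contribute at most 6 × 321 = 1926, leaving at least 1979 − 1926 = 53.
Since 53 ≥ 38, this is achievable: one at 53 and 6 at 321.

53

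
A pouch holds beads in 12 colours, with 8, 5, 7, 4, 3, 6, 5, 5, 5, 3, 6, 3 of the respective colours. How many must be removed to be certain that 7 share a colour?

58

In the worst case you take as many as possible of each colour without reaching 7: 6 + 5 + 6 + 4 + 3 + 6 + 5 + 5 + 5 + 3 + 6 + 3 = 57.
The next one must give 7 of some colour, so 57 + 1 = 58.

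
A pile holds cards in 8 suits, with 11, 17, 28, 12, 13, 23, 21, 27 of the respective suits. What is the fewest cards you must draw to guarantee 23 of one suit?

141

In the worst case you take as many as possible of each suit without reaching 23: 11 + 17 + 22 + 12 + 13 + 22 + 21 + 22 = 140.
The next one must give 23 of some suit, so 140 + 1 = 141.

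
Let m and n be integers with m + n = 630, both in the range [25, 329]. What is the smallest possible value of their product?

99029

For a fixed sum, mn is smallest when m and n are as far apart as possible.
At the endpoint m = 301, n = 630 − 301 = 329, so mn = 301 × 329 = 99029.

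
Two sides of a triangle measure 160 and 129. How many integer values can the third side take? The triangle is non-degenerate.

257

The triangle inequality gives |160 − 129| < c < 160 + 129, i.e. 31 < c < 289.
So c can be any integer from 32 to 288: 257 values.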